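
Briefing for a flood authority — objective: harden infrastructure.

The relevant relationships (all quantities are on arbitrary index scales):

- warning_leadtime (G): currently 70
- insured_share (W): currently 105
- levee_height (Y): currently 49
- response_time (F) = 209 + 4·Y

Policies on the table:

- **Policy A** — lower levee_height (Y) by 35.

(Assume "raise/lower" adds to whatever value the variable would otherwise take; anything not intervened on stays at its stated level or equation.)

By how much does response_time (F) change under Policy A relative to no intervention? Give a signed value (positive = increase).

Baseline:
  Y = 49
  F = 209 + 4·49 = 405
Policy A (Y − 35):
  Y = 49 − 35 = 14
  F = 209 + 4·14 = 265
Change in F: 265 − 405 = -140

-140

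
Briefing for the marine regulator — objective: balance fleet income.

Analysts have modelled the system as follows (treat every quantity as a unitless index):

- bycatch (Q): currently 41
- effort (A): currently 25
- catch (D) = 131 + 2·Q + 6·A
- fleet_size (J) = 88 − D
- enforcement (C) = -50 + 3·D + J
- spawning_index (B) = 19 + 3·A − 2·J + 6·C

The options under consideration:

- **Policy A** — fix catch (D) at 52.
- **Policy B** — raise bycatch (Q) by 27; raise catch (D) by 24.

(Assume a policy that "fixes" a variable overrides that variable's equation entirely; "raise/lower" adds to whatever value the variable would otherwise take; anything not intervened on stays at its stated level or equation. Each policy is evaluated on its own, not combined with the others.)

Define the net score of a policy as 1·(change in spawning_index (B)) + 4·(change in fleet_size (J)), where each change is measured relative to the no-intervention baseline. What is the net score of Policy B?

780

Baseline:
  Q = 41
  A = 25
  D = 131 + 2·41 + 6·25 = 363
  J = 88 − 363 = -275
  C = -50 + 3·363 + (-275) = 764
  B = 19 + 3·25 − 2·(-275) + 6·764 = 5228
Policy B (Q + 27, D + 24):
  Q = 41 + 27 = 68
  A = 25
  D = 131 + 2·68 + 6·25 (+24 from intervention) = 441
  J = 88 − 441 = -353
  C = -50 + 3·441 + (-353) = 920
  B = 19 + 3·25 − 2·(-353) + 6·920 = 6320
ΔB = 6320 − 5228 = 1092; ΔJ = -353 − (-275) = -78
Score = 1·1092 + 4·(-78) = 780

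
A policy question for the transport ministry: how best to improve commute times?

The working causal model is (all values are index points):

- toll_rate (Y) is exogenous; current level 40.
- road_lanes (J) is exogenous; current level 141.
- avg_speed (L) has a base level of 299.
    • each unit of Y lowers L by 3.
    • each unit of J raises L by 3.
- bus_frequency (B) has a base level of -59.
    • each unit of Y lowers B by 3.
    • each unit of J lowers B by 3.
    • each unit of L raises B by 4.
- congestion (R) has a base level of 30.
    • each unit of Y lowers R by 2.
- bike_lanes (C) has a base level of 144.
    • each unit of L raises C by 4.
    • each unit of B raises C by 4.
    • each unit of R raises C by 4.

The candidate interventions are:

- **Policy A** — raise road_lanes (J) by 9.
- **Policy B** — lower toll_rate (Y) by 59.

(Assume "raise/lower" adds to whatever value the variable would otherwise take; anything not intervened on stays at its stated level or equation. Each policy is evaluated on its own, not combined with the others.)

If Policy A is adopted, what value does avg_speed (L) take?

Policy A (J + 9):
  Y = 40
  J = 141 + 9 = 150
  L = 299 − 3·40 + 3·150 = 629

629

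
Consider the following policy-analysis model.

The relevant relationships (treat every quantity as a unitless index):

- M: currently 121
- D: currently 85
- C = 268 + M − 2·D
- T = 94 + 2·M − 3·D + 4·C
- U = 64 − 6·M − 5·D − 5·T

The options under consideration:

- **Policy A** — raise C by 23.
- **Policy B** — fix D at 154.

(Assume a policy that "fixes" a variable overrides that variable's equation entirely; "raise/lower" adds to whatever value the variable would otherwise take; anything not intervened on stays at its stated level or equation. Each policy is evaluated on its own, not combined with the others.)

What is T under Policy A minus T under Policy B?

Policy A (C + 23):
  M = 121
  D = 85
  C = 268 + 121 − 2·85 (+23 from intervention) = 242
  T = 94 + 2·121 − 3·85 + 4·242 = 1049
Policy B (D := 154):
  M = 121
  D = 154
  C = 268 + 121 − 2·154 = 81
  T = 94 + 2·121 − 3·154 + 4·81 = 198
T: 1049 − 198 = 851

851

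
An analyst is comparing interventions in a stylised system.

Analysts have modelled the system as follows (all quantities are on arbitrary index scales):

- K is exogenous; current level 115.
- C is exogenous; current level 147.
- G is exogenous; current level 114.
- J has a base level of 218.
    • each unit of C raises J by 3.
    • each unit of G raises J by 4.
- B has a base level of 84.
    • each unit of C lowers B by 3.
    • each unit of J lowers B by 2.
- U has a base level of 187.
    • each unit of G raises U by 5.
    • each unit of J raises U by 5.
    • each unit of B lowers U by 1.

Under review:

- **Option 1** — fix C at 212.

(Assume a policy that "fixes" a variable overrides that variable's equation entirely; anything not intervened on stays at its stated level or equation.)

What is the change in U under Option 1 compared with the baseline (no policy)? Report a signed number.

Baseline:
  C = 147
  G = 114
  J = 218 + 3·147 + 4·114 = 1115
  B = 84 − 3·147 − 2·1115 = -2587
  U = 187 + 5·114 + 5·1115 − (-2587) = 8919
Option 1 (C := 212):
  C = 212
  G = 114
  J = 218 + 3·212 + 4·114 = 1310
  B = 84 − 3·212 − 2·1310 = -3172
  U = 187 + 5·114 + 5·1310 − (-3172) = 10479
Change in U: 10479 − 8919 = 1560

1560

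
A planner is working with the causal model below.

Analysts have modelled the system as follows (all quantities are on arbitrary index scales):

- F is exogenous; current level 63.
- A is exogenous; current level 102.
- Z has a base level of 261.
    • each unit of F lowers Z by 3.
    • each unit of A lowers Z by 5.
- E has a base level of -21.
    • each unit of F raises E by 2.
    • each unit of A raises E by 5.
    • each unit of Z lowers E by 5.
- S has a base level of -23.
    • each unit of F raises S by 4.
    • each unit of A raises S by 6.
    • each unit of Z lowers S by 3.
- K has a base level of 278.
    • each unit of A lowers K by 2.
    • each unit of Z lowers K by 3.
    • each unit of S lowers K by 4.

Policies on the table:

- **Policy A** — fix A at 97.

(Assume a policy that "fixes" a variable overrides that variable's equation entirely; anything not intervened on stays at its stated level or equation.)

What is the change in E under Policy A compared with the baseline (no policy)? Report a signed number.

-150

Baseline:
  F = 63
  A = 102
  Z = 261 − 3·63 − 5·102 = -438
  E = -21 + 2·63 + 5·102 − 5·(-438) = 2805
Policy A (A := 97):
  F = 63
  A = 97
  Z = 261 − 3·63 − 5·97 = -413
  E = -21 + 2·63 + 5·97 − 5·(-413) = 2655
Change in E: 2655 − 2805 = -150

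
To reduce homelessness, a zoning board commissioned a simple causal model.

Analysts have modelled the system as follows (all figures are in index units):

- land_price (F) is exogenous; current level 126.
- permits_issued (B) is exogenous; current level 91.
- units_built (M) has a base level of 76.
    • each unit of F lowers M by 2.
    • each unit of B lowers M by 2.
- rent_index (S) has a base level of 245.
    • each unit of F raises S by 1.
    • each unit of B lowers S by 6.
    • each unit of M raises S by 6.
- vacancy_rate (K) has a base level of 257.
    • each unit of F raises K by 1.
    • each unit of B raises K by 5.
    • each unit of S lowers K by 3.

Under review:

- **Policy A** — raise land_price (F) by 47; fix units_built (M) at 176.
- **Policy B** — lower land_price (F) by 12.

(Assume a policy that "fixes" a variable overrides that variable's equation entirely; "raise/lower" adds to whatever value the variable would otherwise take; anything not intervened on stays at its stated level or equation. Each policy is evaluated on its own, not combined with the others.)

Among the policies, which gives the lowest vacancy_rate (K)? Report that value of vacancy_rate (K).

-1899

Policy A (F + 47, M := 176):
  F = 126 + 47 = 173
  B = 91
  M = 176
  S = 245 + 173 − 6·91 + 6·176 = 928
  K = 257 + 173 + 5·91 − 3·928 = -1899
Policy B (F − 12):
  F = 126 − 12 = 114
  B = 91
  M = 76 − 2·114 − 2·91 = -334
  S = 245 + 114 − 6·91 + 6·(-334) = -2191
  K = 257 + 114 + 5·91 − 3·(-2191) = 7399
Comparing — Policy A: K=-1899, Policy B: K=7399. Lowest is -1899 (Policy A).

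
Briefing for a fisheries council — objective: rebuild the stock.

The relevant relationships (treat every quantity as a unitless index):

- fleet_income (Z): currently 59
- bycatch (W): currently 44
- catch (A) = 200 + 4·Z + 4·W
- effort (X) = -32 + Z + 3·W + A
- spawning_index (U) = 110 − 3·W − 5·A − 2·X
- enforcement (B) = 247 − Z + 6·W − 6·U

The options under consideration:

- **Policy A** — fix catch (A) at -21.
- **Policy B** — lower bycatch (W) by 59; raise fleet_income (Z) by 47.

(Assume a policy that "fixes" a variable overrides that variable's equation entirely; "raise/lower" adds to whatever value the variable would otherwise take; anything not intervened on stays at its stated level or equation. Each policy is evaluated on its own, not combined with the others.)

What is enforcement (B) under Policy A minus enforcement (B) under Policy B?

-21547

Policy A (A := -21):
  Z = 59
  W = 44
  A = -21
  X = -32 + 59 + 3·44 + (-21) = 138
  U = 110 − 3·44 − 5·(-21) − 2·138 = -193
  B = 247 − 59 + 6·44 − 6·(-193) = 1610
Policy B (W − 59, Z + 47):
  Z = 59 + 47 = 106
  W = 44 − 59 = -15
  A = 200 + 4·106 + 4·(-15) = 564
  X = -32 + 106 + 3·(-15) + 564 = 593
  U = 110 − 3·(-15) − 5·564 − 2·593 = -3851
  B = 247 − 106 + 6·(-15) − 6·(-3851) = 23157
B: 1610 − 23157 = -21547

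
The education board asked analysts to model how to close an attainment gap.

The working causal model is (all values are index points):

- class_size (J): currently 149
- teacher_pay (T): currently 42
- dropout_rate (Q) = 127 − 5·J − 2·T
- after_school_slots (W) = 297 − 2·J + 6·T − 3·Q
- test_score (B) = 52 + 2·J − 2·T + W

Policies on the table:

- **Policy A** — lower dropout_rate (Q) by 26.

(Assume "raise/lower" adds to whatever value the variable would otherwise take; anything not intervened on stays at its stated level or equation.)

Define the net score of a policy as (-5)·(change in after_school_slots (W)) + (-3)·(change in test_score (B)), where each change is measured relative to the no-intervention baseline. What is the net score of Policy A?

-624

Baseline:
  J = 149
  T = 42
  Q = 127 − 5·149 − 2·42 = -702
  W = 297 − 2·149 + 6·42 − 3·(-702) = 2357
  B = 52 + 2·149 − 2·42 + 2357 = 2623
Policy A (Q − 26):
  J = 149
  T = 42
  Q = 127 − 5·149 − 2·42 (−26 from intervention) = -728
  W = 297 − 2·149 + 6·42 − 3·(-728) = 2435
  B = 52 + 2·149 − 2·42 + 2435 = 2701
ΔW = 2435 − 2357 = 78; ΔB = 2701 − 2623 = 78
Score = (-5)·78 + (-3)·78 = -624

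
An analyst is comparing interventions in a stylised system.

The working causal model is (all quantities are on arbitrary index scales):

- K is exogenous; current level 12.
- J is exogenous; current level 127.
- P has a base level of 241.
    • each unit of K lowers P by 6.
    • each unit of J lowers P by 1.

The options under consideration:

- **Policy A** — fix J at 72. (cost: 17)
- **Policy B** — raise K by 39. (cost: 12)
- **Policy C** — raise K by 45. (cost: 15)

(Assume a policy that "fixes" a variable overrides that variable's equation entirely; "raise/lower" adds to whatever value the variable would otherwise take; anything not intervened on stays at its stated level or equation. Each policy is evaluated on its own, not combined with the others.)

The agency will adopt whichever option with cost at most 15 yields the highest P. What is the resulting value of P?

Policy B (K + 39):
  K = 12 + 39 = 51
  J = 127
  P = 241 − 6·51 − 127 = -192
Policy C (K + 45):
  K = 12 + 45 = 57
  J = 127
  P = 241 − 6·57 − 127 = -228
Comparing — Policy B: P=-192, Policy C: P=-228. Highest is -192 (Policy B).

-192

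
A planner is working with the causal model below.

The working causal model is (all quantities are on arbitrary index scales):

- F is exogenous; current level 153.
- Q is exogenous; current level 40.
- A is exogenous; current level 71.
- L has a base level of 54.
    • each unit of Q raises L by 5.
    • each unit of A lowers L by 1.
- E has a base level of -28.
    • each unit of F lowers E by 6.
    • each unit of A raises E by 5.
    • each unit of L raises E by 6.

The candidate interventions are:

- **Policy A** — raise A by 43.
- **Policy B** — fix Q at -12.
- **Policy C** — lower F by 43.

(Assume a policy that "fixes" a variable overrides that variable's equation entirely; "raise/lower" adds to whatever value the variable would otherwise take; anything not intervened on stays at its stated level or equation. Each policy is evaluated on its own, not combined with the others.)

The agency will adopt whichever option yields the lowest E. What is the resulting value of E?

-1053

Policy A (A + 43):
  F = 153
  Q = 40
  A = 71 + 43 = 114
  L = 54 + 5·40 − 114 = 140
  E = -28 − 6·153 + 5·114 + 6·140 = 464
Policy B (Q := -12):
  F = 153
  Q = -12
  A = 71
  L = 54 + 5·(-12) − 71 = -77
  E = -28 − 6·153 + 5·71 + 6·(-77) = -1053
Policy C (F − 43):
  F = 153 − 43 = 110
  Q = 40
  A = 71
  L = 54 + 5·40 − 71 = 183
  E = -28 − 6·110 + 5·71 + 6·183 = 765
Comparing — Policy A: E=464, Policy B: E=-1053, Policy C: E=765. Lowest is -1053 (Policy B).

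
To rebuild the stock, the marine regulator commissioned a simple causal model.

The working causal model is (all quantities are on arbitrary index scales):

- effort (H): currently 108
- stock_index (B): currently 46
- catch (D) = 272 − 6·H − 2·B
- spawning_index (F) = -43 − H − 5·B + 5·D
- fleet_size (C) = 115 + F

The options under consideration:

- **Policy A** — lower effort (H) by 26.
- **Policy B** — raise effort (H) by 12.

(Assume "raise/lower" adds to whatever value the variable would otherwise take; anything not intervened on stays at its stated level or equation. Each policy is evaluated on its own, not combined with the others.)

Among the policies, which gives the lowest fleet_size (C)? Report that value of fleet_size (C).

Policy A (H − 26):
  H = 108 − 26 = 82
  B = 46
  D = 272 − 6·82 − 2·46 = -312
  F = -43 − 82 − 5·46 + 5·(-312) = -1915
  C = 115 + (-1915) = -1800
Policy B (H + 12):
  H = 108 + 12 = 120
  B = 46
  D = 272 − 6·120 − 2·46 = -540
  F = -43 − 120 − 5·46 + 5·(-540) = -3093
  C = 115 + (-3093) = -2978
Comparing — Policy A: C=-1800, Policy B: C=-2978. Lowest is -2978 (Policy B).

-2978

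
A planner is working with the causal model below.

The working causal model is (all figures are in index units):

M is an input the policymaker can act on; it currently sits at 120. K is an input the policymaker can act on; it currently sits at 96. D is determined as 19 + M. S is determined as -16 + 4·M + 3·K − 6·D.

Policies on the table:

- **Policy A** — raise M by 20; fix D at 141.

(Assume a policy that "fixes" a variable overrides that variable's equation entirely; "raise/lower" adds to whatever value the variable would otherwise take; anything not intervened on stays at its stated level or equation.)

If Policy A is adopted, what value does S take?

Policy A (M + 20, D := 141):
  M = 120 + 20 = 140
  K = 96
  D = 141
  S = -16 + 4·140 + 3·96 − 6·141 = -14

-14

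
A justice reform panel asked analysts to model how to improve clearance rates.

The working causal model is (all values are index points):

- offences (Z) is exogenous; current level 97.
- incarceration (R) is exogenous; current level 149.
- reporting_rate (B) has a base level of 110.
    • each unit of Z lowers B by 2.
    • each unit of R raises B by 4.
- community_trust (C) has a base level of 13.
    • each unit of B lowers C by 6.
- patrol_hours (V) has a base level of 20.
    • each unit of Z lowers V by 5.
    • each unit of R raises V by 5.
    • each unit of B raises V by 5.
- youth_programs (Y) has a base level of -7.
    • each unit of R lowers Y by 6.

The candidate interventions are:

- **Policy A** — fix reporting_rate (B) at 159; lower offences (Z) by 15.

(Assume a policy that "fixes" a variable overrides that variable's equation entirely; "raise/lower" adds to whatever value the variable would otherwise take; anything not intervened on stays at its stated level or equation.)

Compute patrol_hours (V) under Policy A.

Policy A (B := 159, Z − 15):
  Z = 97 − 15 = 82
  R = 149
  B = 159
  V = 20 − 5·82 + 5·149 + 5·159 = 1150

1150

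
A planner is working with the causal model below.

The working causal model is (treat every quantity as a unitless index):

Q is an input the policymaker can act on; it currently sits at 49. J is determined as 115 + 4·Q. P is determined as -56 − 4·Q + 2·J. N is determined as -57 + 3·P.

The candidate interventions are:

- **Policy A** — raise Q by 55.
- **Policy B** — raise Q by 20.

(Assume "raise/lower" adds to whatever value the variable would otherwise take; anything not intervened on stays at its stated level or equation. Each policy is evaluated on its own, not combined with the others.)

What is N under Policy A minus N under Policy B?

Policy A (Q + 55):
  Q = 49 + 55 = 104
  J = 115 + 4·104 = 531
  P = -56 − 4·104 + 2·531 = 590
  N = -57 + 3·590 = 1713
Policy B (Q + 20):
  Q = 49 + 20 = 69
  J = 115 + 4·69 = 391
  P = -56 − 4·69 + 2·391 = 450
  N = -57 + 3·450 = 1293
N: 1713 − 1293 = 420

420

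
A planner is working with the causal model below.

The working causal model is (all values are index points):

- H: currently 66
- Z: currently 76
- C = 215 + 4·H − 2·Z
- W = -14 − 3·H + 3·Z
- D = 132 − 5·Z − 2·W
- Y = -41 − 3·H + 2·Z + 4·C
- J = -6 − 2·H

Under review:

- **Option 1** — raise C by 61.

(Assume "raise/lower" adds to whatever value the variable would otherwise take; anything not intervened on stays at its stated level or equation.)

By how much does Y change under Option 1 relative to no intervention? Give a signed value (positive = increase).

Baseline:
  H = 66
  Z = 76
  C = 215 + 4·66 − 2·76 = 327
  Y = -41 − 3·66 + 2·76 + 4·327 = 1221
Option 1 (C + 61):
  H = 66
  Z = 76
  C = 215 + 4·66 − 2·76 (+61 from intervention) = 388
  Y = -41 − 3·66 + 2·76 + 4·388 = 1465
Change in Y: 1465 − 1221 = 244

244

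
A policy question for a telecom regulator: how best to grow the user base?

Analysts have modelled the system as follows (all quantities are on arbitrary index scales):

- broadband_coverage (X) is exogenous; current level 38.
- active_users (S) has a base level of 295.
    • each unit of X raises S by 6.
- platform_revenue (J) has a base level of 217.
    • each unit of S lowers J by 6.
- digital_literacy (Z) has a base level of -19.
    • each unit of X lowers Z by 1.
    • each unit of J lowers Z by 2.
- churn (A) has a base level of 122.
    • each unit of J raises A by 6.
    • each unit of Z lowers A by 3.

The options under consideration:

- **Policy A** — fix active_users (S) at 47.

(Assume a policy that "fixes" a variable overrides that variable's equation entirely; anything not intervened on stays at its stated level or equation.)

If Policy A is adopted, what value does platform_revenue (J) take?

Policy A (S := 47):
  X = 38
  S = 47
  J = 217 − 6·47 = -65

-65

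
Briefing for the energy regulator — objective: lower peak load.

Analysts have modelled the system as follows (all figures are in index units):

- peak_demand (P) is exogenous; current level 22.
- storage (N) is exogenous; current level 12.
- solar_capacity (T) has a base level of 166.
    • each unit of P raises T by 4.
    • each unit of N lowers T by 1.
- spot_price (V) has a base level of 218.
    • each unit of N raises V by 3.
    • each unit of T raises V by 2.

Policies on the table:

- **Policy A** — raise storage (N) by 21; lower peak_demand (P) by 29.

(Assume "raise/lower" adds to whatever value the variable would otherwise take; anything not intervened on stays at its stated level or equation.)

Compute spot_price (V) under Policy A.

Policy A (N + 21, P − 29):
  P = 22 − 29 = -7
  N = 12 + 21 = 33
  T = 166 + 4·(-7) − 33 = 105
  V = 218 + 3·33 + 2·105 = 527

527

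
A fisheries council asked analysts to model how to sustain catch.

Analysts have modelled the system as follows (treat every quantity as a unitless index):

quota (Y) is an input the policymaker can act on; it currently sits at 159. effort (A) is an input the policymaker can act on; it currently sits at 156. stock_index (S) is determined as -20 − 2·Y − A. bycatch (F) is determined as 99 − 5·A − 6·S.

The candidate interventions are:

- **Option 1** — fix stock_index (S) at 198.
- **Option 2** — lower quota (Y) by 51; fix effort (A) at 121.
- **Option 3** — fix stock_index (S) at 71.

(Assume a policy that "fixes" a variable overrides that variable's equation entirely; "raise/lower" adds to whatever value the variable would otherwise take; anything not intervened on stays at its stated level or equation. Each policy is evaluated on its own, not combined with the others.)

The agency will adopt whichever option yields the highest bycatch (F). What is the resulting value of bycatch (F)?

Option 1 (S := 198):
  Y = 159
  A = 156
  S = 198
  F = 99 − 5·156 − 6·198 = -1869
Option 2 (Y − 51, A := 121):
  Y = 159 − 51 = 108
  A = 121
  S = -20 − 2·108 − 121 = -357
  F = 99 − 5·121 − 6·(-357) = 1636
Option 3 (S := 71):
  Y = 159
  A = 156
  S = 71
  F = 99 − 5·156 − 6·71 = -1107
Comparing — Option 1: F=-1869, Option 2: F=1636, Option 3: F=-1107. Highest is 1636 (Option 2).

1636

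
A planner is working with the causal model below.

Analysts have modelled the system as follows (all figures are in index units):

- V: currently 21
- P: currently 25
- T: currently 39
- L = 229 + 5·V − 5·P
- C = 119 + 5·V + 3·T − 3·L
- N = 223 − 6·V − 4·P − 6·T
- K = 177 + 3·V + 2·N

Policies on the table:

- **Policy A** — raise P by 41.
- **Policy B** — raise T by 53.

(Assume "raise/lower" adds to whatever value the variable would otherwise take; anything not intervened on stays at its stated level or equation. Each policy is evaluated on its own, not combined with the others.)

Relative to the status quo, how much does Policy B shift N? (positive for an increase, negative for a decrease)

-318

Baseline:
  V = 21
  P = 25
  T = 39
  N = 223 − 6·21 − 4·25 − 6·39 = -237
Policy B (T + 53):
  V = 21
  P = 25
  T = 39 + 53 = 92
  N = 223 − 6·21 − 4·25 − 6·92 = -555
Change in N: -555 − (-237) = -318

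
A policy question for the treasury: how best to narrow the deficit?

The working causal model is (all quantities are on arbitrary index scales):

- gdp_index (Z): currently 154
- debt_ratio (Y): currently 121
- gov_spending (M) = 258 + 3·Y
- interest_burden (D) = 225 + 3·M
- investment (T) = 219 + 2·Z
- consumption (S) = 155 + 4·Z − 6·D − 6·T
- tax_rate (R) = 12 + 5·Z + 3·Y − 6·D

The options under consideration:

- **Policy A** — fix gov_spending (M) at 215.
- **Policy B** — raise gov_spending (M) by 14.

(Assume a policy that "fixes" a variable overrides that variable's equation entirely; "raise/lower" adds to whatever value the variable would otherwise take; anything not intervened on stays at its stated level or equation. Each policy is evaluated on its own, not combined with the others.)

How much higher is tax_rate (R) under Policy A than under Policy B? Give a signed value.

Policy A (M := 215):
  Z = 154
  Y = 121
  M = 215
  D = 225 + 3·215 = 870
  R = 12 + 5·154 + 3·121 − 6·870 = -4075
Policy B (M + 14):
  Z = 154
  Y = 121
  M = 258 + 3·121 (+14 from intervention) = 635
  D = 225 + 3·635 = 2130
  R = 12 + 5·154 + 3·121 − 6·2130 = -11635
R: -4075 − (-11635) = 7560

7560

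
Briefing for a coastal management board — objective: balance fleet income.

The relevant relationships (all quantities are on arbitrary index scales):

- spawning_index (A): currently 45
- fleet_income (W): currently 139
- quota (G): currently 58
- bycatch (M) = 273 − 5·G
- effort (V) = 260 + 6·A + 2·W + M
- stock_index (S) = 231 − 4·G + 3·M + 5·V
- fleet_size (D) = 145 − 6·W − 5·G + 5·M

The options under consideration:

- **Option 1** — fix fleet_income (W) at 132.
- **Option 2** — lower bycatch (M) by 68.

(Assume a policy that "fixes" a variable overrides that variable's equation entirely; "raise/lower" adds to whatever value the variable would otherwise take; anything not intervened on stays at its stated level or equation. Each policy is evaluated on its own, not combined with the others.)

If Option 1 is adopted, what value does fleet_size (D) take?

Option 1 (W := 132):
  W = 132
  G = 58
  M = 273 − 5·58 = -17
  D = 145 − 6·132 − 5·58 + 5·(-17) = -1022

-1022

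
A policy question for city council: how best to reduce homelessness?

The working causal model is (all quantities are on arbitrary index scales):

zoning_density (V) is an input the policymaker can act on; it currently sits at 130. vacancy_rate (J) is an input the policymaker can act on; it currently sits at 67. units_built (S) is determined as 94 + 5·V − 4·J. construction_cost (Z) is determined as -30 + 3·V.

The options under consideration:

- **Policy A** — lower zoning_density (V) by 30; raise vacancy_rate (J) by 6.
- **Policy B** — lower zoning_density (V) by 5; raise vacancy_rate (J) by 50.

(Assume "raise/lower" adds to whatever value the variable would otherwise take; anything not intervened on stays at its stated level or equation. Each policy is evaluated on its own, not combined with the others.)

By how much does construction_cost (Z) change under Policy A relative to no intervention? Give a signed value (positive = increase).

-90

Baseline:
  V = 130
  Z = -30 + 3·130 = 360
Policy A (V − 30, J + 6):
  V = 130 − 30 = 100
  Z = -30 + 3·100 = 270
Change in Z: 270 − 360 = -90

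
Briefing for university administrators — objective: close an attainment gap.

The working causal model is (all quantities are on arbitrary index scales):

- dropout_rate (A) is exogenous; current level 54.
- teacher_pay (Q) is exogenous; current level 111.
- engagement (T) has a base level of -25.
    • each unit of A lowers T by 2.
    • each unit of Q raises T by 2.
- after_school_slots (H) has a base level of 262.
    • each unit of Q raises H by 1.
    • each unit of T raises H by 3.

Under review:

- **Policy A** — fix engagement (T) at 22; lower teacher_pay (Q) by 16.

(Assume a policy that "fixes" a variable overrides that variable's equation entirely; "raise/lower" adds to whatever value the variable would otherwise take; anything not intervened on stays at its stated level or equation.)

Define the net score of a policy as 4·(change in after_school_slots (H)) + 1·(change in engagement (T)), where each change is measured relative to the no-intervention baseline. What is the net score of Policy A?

-935

Baseline:
  A = 54
  Q = 111
  T = -25 − 2·54 + 2·111 = 89
  H = 262 + 111 + 3·89 = 640
Policy A (T := 22, Q − 16):
  A = 54
  Q = 111 − 16 = 95
  T = 22
  H = 262 + 95 + 3·22 = 423
ΔH = 423 − 640 = -217; ΔT = 22 − 89 = -67
Score = 4·(-217) + 1·(-67) = -935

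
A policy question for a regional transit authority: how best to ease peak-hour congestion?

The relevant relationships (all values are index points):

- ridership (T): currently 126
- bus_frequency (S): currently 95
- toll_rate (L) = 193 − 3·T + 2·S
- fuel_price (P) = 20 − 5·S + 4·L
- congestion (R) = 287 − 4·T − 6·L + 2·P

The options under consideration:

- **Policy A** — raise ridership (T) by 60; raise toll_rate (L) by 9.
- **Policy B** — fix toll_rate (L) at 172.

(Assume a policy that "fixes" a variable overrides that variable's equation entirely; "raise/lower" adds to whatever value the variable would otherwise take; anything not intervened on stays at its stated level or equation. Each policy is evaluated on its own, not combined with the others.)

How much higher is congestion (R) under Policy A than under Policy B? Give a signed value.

-916

Policy A (T + 60, L + 9):
  T = 126 + 60 = 186
  S = 95
  L = 193 − 3·186 + 2·95 (+9 from intervention) = -166
  P = 20 − 5·95 + 4·(-166) = -1119
  R = 287 − 4·186 − 6·(-166) + 2·(-1119) = -1699
Policy B (L := 172):
  T = 126
  S = 95
  L = 172
  P = 20 − 5·95 + 4·172 = 233
  R = 287 − 4·126 − 6·172 + 2·233 = -783
R: -1699 − (-783) = -916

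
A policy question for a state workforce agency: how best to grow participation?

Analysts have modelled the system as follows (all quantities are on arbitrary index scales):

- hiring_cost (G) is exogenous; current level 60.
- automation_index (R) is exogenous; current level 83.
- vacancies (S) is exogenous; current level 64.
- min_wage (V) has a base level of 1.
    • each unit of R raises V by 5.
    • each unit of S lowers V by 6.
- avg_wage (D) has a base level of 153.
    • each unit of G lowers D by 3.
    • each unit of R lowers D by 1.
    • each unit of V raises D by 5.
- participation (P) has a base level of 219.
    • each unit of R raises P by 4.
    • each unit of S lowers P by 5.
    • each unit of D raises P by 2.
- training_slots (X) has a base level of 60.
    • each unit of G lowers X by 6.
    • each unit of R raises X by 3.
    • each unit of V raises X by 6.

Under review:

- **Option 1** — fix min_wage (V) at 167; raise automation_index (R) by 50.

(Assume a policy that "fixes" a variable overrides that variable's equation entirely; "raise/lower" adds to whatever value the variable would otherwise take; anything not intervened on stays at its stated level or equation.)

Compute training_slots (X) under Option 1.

Option 1 (V := 167, R + 50):
  G = 60
  R = 83 + 50 = 133
  S = 64
  V = 167
  X = 60 − 6·60 + 3·133 + 6·167 = 1101

1101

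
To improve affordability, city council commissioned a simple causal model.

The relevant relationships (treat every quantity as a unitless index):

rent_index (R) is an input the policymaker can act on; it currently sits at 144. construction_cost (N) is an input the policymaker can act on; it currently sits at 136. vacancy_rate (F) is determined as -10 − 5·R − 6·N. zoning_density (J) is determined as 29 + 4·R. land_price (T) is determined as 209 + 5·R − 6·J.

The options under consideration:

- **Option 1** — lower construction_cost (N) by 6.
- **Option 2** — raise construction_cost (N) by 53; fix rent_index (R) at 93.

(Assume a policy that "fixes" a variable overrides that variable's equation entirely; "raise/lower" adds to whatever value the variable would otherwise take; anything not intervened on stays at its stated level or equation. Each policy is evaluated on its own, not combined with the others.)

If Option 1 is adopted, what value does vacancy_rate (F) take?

-1510

Option 1 (N − 6):
  R = 144
  N = 136 − 6 = 130
  F = -10 − 5·144 − 6·130 = -1510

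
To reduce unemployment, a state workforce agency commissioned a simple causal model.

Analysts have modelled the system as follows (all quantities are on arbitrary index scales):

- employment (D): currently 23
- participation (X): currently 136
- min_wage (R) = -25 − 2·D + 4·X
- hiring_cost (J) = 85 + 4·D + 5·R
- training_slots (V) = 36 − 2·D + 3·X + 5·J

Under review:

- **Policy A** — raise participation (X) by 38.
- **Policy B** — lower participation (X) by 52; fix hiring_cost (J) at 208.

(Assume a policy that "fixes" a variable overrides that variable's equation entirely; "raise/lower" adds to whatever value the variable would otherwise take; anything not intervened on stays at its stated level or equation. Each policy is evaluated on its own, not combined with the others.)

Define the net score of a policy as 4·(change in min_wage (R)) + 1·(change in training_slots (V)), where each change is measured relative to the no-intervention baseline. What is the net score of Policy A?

4522

Baseline:
  D = 23
  X = 136
  R = -25 − 2·23 + 4·136 = 473
  J = 85 + 4·23 + 5·473 = 2542
  V = 36 − 2·23 + 3·136 + 5·2542 = 13108
Policy A (X + 38):
  D = 23
  X = 136 + 38 = 174
  R = -25 − 2·23 + 4·174 = 625
  J = 85 + 4·23 + 5·625 = 3302
  V = 36 − 2·23 + 3·174 + 5·3302 = 17022
ΔR = 625 − 473 = 152; ΔV = 17022 − 13108 = 3914
Score = 4·152 + 1·3914 = 4522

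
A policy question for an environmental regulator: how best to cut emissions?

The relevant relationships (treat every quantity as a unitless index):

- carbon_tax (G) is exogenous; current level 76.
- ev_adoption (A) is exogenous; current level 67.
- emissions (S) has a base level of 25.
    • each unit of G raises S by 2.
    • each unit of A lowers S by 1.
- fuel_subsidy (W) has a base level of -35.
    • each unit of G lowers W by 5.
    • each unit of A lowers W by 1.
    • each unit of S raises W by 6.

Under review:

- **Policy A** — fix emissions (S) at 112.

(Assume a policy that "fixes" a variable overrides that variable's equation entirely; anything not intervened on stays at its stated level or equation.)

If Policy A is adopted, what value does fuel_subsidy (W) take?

190

Policy A (S := 112):
  G = 76
  A = 67
  S = 112
  W = -35 − 5·76 − 67 + 6·112 = 190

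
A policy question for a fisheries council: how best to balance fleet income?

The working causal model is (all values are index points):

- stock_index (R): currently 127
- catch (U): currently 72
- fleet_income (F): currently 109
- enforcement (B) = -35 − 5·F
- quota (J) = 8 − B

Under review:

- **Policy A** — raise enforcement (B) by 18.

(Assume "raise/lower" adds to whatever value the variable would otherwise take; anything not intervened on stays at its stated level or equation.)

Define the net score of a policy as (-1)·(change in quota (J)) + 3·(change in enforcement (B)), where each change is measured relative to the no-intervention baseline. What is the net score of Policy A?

72

Baseline:
  F = 109
  B = -35 − 5·109 = -580
  J = 8 − (-580) = 588
Policy A (B + 18):
  F = 109
  B = -35 − 5·109 (+18 from intervention) = -562
  J = 8 − (-562) = 570
ΔJ = 570 − 588 = -18; ΔB = -562 − (-580) = 18
Score = (-1)·(-18) + 3·18 = 72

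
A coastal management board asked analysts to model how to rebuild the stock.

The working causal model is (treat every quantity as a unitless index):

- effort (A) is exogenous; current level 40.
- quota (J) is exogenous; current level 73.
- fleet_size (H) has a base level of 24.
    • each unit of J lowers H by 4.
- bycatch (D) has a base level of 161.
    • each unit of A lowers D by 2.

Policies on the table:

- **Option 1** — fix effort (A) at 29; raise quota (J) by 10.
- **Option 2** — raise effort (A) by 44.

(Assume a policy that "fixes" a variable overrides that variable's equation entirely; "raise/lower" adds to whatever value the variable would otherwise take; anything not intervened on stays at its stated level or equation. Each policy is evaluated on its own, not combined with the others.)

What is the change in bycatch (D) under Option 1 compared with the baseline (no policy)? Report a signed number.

22

Baseline:
  A = 40
  D = 161 − 2·40 = 81
Option 1 (A := 29, J + 10):
  A = 29
  D = 161 − 2·29 = 103
Change in D: 103 − 81 = 22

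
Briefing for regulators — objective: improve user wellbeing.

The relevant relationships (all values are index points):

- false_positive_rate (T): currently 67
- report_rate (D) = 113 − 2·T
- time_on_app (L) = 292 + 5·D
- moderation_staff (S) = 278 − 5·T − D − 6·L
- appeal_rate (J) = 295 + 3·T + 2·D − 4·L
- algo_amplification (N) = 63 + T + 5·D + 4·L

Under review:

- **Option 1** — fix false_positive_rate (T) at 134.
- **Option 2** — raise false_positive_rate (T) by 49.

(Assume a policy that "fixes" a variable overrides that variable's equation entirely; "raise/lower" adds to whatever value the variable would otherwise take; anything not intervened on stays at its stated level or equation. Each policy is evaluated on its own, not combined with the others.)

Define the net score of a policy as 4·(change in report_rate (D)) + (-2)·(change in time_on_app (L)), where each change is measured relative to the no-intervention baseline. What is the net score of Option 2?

588

Baseline:
  T = 67
  D = 113 − 2·67 = -21
  L = 292 + 5·(-21) = 187
Option 2 (T + 49):
  T = 67 + 49 = 116
  D = 113 − 2·116 = -119
  L = 292 + 5·(-119) = -303
ΔD = -119 − (-21) = -98; ΔL = -303 − 187 = -490
Score = 4·(-98) + (-2)·(-490) = 588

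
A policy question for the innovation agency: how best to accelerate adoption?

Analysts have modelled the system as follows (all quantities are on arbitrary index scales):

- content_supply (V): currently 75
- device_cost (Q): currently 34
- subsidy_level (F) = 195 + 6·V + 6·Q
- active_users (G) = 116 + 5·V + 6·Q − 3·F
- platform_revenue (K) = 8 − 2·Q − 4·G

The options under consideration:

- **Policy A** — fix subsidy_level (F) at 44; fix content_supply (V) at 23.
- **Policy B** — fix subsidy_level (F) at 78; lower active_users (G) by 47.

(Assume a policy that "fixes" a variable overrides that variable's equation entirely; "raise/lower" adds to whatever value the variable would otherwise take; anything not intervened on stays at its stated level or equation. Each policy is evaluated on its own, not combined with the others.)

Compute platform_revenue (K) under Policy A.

-1272

Policy A (F := 44, V := 23):
  V = 23
  Q = 34
  F = 44
  G = 116 + 5·23 + 6·34 − 3·44 = 303
  K = 8 − 2·34 − 4·303 = -1272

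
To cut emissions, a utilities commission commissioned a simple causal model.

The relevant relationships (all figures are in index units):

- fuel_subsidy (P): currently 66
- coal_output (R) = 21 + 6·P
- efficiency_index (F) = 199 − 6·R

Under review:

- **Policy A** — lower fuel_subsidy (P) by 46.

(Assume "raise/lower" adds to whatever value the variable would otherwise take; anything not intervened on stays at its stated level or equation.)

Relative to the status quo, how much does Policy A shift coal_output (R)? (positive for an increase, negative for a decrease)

-276

Baseline:
  P = 66
  R = 21 + 6·66 = 417
Policy A (P − 46):
  P = 66 − 46 = 20
  R = 21 + 6·20 = 141
Change in R: 141 − 417 = -276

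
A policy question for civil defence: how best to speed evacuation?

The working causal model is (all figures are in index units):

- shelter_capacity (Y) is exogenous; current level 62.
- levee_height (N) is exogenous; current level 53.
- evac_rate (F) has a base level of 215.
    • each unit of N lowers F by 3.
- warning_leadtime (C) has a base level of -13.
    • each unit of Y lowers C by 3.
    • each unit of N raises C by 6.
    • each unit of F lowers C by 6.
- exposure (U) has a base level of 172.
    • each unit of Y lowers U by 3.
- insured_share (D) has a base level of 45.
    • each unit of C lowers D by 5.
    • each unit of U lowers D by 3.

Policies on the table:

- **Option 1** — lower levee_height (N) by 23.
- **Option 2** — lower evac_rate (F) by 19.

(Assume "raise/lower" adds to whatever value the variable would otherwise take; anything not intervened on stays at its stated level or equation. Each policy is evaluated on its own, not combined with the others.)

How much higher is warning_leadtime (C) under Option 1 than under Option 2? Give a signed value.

-666

Option 1 (N − 23):
  Y = 62
  N = 53 − 23 = 30
  F = 215 − 3·30 = 125
  C = -13 − 3·62 + 6·30 − 6·125 = -769
Option 2 (F − 19):
  Y = 62
  N = 53
  F = 215 − 3·53 (−19 from intervention) = 37
  C = -13 − 3·62 + 6·53 − 6·37 = -103
C: -769 − (-103) = -666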